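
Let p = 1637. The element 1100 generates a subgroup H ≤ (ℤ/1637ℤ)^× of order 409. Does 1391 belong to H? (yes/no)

no

1391 ∈ ⟨1100⟩ iff 1391^409 ≡ 1 (mod 1637), since |⟨1100⟩| = 409.
1391^409 mod 1637 = 1321.
Since 1321 ≠ 1, 1391 does not lie in the subgroup.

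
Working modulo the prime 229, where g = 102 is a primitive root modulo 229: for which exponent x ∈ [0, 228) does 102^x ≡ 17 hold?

72

Baby-step giant-step with m = ceil(sqrt(228)) = 16.
Baby table (102^j mod 229 for j=0..15):
  0:1  1:102  2:99  3:22  4:183  5:117  6:26  7:133
  8:55  9:114  10:178  11:65  12:218  13:23  14:56  15:216
Giant step factor: 102^(-16) ≡ 167 (mod 229).
Scan 17·167^i mod 229 for i = 0, 1, …:
  i=0: 17   i=1: 91   i=2: 83   i=3: 121
  i=4: 55
Match at i=4, j=8: x = 4·16 + 8 = 72.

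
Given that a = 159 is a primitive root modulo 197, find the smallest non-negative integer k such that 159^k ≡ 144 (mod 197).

58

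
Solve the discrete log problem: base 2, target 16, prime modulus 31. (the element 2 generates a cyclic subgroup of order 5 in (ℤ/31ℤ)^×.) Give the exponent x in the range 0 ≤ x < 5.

Successive powers of 2 modulo 31:
  2^0=1  2^1=2  2^2=4  2^3=8  2^4=16
So 2^4 ≡ 16 (mod 31), giving x = 4.

4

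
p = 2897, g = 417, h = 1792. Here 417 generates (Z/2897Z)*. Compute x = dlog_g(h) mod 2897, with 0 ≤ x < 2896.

2529

Baby-step giant-step with m = ceil(sqrt(2896)) = 54.
Baby table (417^j mod 2897 for j=0..53):
  0:1  1:417  2:69  3:2700  4:1864  5:892  6:1148  7:711
  8:993  9:2707  10:1886  11:1375  12:2666  13:2171  14:1443  15:2052
  16:1069  17:2532  18:1336  19:888  20:2377  21:435  22:1781  23:1045
  24:1215  25:2577  26:2719  27:1096  28:2203  29:302  30:1363  31:559
  32:1343  33:910  34:2860  35:1953  36:344  37:1495  38:560  39:1760
  40:979  41:2663  42:920  43:1236  44:2643  45:1271  46:2753  47:789
  48:1652  49:2295  50:1005  51:1917  52:2714  53:1908
Giant step factor: 417^(-54) ≡ 1567 (mod 2897).
Scan 1792·1567^i mod 2897 for i = 0, 1, …:
  i=0: 1792   i=1: 871   i=2: 370   i=3: 390
  i=4: 2760   i=5: 2596   i=6: 544   i=7: 730
  i=8: 2492   i=9: 2705     …   i=45: 463
  i=46: 1271
Match at i=46, j=45: x = 46·54 + 45 = 2529.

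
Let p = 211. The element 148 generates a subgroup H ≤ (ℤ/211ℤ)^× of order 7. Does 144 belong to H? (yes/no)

144 ∈ ⟨148⟩ iff 144^7 ≡ 1 (mod 211), since |⟨148⟩| = 7.
144^7 mod 211 = 1.
Since 1 = 1, 144 lies in the subgroup.

yes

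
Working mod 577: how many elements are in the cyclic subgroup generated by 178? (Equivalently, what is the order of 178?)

576

The order of 178 must divide p − 1 = 576 = 2^6 · 3^2.
Divisors: 1, 2, 3, 4, 6, 8, 9, 12, 16, 18, 24, 32, 36, 48, 64, 72, 96, 144, 192, 288, 576.
Check each in increasing order: 178^1 ≡ 178;  178^2 ≡ 526;  178^3 ≡ 154;  178^4 ≡ 293;  178^6 ≡ 59;  178^8 ≡ 453;  178^9 ≡ 431;  178^12 ≡ 19;  178^16 ≡ 374;  178^18 ≡ 544;  178^24 ≡ 361;  178^32 ≡ 242;  178^36 ≡ 512;  178^48 ≡ 496;  178^64 ≡ 287;  178^72 ≡ 186;  178^96 ≡ 214;  178^144 ≡ 553;  178^192 ≡ 213;  178^288 ≡ 576;  178^576 ≡ 1.
Smallest exponent giving 1 is 576.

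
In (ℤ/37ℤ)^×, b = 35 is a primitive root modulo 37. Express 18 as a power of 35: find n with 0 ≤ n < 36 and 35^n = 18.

35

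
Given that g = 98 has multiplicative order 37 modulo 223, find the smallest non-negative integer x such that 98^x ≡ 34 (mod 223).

22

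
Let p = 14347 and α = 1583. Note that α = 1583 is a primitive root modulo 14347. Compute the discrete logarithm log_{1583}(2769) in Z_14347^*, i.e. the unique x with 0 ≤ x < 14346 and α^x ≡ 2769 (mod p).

8973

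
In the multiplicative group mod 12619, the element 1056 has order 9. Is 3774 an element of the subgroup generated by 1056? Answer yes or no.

yes

⟨1056⟩ has order 9; its elements mod 12619 are {1, 1056, 1204, 3774, 4664, 8844, 9524, 10359, 11050}.
3774 is in this set.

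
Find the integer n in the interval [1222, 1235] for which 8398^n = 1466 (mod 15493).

1229

Compute 8398^1222 mod 15493 = 3960, then multiply by 8398 repeatedly:
  8398^1222=3960  8398^1223=8102  8398^1224=10833  8398^1225=638  8398^1226=12839
  8398^1227=6135  8398^1228=7505  8398^1229=1466
Found 1466 at exponent 1229.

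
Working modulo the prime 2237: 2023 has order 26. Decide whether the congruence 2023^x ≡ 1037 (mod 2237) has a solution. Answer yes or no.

no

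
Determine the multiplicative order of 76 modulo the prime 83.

82

The order of 76 must divide p − 1 = 82 = 2 · 41.
Divisors: 1, 2, 41, 82.
Check each in increasing order: 76^1 ≡ 76;  76^2 ≡ 49;  76^41 ≡ 82;  76^82 ≡ 1.
Smallest exponent giving 1 is 82.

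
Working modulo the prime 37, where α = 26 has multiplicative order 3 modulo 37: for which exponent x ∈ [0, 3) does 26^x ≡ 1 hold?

0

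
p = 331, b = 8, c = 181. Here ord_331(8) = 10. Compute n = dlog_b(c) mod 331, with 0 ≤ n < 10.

3

Successive powers of 8 modulo 331:
  8^0=1  8^1=8  8^2=64  8^3=181
So 8^3 ≡ 181 (mod 331), giving n = 3.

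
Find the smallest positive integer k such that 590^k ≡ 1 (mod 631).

126

The order of 590 must divide p − 1 = 630 = 2 · 3^2 · 5 · 7.
Divisors: 1, 2, 3, 5, 6, 7, 9, 10, 14, 15, 18, 21, 30, 35, 42, 45, 63, 70, 90, 105, 126, 210, 315, 630.
Check each in increasing order: 590^1 ≡ 590;  590^2 ≡ 419;  590^3 ≡ 489;  590^5 ≡ 447;  590^6 ≡ 603;  590^7 ≡ 517;  590^9 ≡ 190;  590^10 ≡ 413;  590^14 ≡ 376;  590^15 ≡ 359;  590^18 ≡ 133;  590^21 ≡ 44;  590^30 ≡ 157;  590^35 ≡ 138;  590^42 ≡ 43;  590^45 ≡ 204;  590^63 ≡ 630;  590^70 ≡ 114;  590^90 ≡ 601;  590^105 ≡ 588;  590^126 ≡ 1.
Smallest exponent giving 1 is 126.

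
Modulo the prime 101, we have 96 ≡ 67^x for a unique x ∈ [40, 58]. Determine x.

54

Compute 67^40 mod 101 = 36, then multiply by 67 repeatedly:
  67^40=36  67^41=89  67^42=4  67^43=66  67^44=79
  67^45=41  67^46=20  67^47=27  67^48=92  67^49=3
  67^50=100  67^51=34  67^52=56  67^53=15  67^54=96
Found 96 at exponent 54.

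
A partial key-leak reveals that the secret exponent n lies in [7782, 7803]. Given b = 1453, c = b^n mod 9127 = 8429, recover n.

Compute 1453^7782 mod 9127 = 6108, then multiply by 1453 repeatedly:
  1453^7782=6108  1453^7783=3480  1453^7784=82  1453^7785=495  1453^7786=7329
  1453^7787=6955  1453^7788=2026  1453^7789=4884  1453^7790=4773  1453^7791=7776
  1453^7792=8429
Found 8429 at exponent 7792.

7792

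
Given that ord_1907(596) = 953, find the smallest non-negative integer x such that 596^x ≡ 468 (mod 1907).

23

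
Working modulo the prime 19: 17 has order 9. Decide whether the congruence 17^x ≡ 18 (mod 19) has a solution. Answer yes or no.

18 ∈ ⟨17⟩ iff 18^9 ≡ 1 (mod 19), since |⟨17⟩| = 9.
18^9 mod 19 = 18.
Since 18 ≠ 1, 18 does not lie in the subgroup.

no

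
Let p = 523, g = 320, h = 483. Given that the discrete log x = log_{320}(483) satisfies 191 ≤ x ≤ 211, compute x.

Compute 320^191 mod 523 = 282, then multiply by 320 repeatedly:
  320^191=282  320^192=284  320^193=401  320^194=185  320^195=101
  320^196=417  320^197=75  320^198=465  320^199=268  320^200=511
  320^201=344  320^202=250  320^203=504  320^204=196  320^205=483
Found 483 at exponent 205.

205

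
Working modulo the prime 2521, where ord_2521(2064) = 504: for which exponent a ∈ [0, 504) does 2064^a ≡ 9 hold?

152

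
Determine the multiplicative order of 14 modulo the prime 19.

18

The order of 14 must divide p − 1 = 18 = 2 · 3^2.
Divisors: 1, 2, 3, 6, 9, 18.
Check each in increasing order: 14^1 ≡ 14;  14^2 ≡ 6;  14^3 ≡ 8;  14^6 ≡ 7;  14^9 ≡ 18;  14^18 ≡ 1.
Smallest exponent giving 1 is 18.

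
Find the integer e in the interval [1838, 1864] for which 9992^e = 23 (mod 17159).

Compute 9992^1838 mod 17159 = 6370, then multiply by 9992 repeatedly:
  9992^1838=6370  9992^1839=6309  9992^1840=14521  9992^1841=14487  9992^1842=780
  9992^1843=3574  9992^1844=3529  9992^1845=23
Found 23 at exponent 1845.

1845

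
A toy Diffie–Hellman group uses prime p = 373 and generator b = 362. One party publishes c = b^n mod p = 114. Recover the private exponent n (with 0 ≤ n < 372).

Baby-step giant-step with m = ceil(sqrt(372)) = 20.
Baby table (362^j mod 373 for j=0..19):
  0:1  1:362  2:121  3:161  4:94  5:85  6:184  7:214
  8:257  9:157  10:138  11:347  12:286  13:211  14:290  15:167
  16:28  17:65  18:31  19:32
Giant step factor: 362^(-20) ≡ 302 (mod 373).
Scan 114·302^i mod 373 for i = 0, 1, …:
  i=0: 114   i=1: 112   i=2: 254   i=3: 243
  i=4: 278   i=5: 31
Match at i=5, j=18: n = 5·20 + 18 = 118.

118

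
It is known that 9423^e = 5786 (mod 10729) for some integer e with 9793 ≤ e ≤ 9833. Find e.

Compute 9423^9793 mod 10729 = 7694, then multiply by 9423 repeatedly:
  9423^9793=7694  9423^9794=4709  9423^9795=8492  9423^9796=3234  9423^9797=3622
  9423^9798=1157  9423^9799=1747  9423^9800=3695  9423^9801=2380  9423^9802=3130
  9423^9803=10698  9423^9804=8299  9423^9805=8525  9423^9806=3052  9423^9807=5276
  9423^9808=8291  9423^9809=8244  9423^9810=5252  9423^9811=7448  9423^9812=4115
  9423^9813=1039  9423^9814=5649  9423^9815=3958  9423^9816=2230  9423^9817=5908
  9423^9818=9032  9423^9819=6108  9423^9820=5328  9423^9821=4753  9423^9822=4673
  9423^9823=1863  9423^9824=2405  9423^9825=2667  9423^9826=3823  9423^9827=6876
  9423^9828=117  9423^9829=8133  9423^9830=12  9423^9831=5786
Found 5786 at exponent 9831.

9831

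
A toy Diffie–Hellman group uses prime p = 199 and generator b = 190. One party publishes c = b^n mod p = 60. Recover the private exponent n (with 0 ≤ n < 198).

Successive powers of 190 modulo 199:
  190^0=1  190^1=190  190^2=81  190^3=67  190^4=193  190^5=54
  190^6=111  190^7=195  190^8=36  190^9=74  190^10=130  190^11=24
  190^12=182  190^13=153  190^14=16  190^15=55  190^16=102  190^17=77
  190^18=103  190^19=68  190^20=184  190^21=135  190^22=178  190^23=189
  190^24=90  190^25=185  190^26=126  190^27=60
So 190^27 ≡ 60 (mod 199), giving n = 27.

27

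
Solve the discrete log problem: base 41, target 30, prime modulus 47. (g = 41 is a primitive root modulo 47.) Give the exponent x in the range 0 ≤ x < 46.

21

Successive powers of 41 modulo 47:
  41^0=1  41^1=41  41^2=36  41^3=19  41^4=27  41^5=26
  41^6=32  41^7=43  41^8=24  41^9=44  41^10=18  41^11=33
  41^12=37  41^13=13  41^14=16  41^15=45  41^16=12  41^17=22
  41^18=9  41^19=40  41^20=42  41^21=30
So 41^21 ≡ 30 (mod 47), giving x = 21.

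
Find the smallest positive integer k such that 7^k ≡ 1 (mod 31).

15

The order of 7 must divide p − 1 = 30 = 2 · 3 · 5.
Divisors: 1, 2, 3, 5, 6, 10, 15, 30.
Check each in increasing order: 7^1 ≡ 7;  7^2 ≡ 18;  7^3 ≡ 2;  7^5 ≡ 5;  7^6 ≡ 4;  7^10 ≡ 25;  7^15 ≡ 1.
Smallest exponent giving 1 is 15.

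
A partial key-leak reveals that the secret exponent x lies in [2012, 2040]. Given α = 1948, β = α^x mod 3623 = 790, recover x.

Compute 1948^2012 mod 3623 = 1276, then multiply by 1948 repeatedly:
  1948^2012=1276  1948^2013=270  1948^2014=625  1948^2015=172  1948^2016=1740
  1948^2017=2015  1948^2018=1511  1948^2019=1552  1948^2020=1714  1948^2021=2089
  1948^2022=743  1948^2023=1787  1948^2024=2996  1948^2025=3178  1948^2026=2660
  1948^2027=790
Found 790 at exponent 2027.

2027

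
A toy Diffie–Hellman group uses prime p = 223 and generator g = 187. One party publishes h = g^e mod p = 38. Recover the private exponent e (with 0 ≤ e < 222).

104

Baby-step giant-step with m = ceil(sqrt(222)) = 15.
Baby table (187^j mod 223 for j=0..14):
  0:1  1:187  2:181  3:174  4:203  5:51  6:171  7:88
  8:177  9:95  10:148  11:24  12:28  13:107  14:162
Giant step factor: 187^(-15) ≡ 59 (mod 223).
Scan 38·59^i mod 223 for i = 0, 1, …:
  i=0: 38   i=1: 12   i=2: 39   i=3: 71
  i=4: 175   i=5: 67   i=6: 162
Match at i=6, j=14: e = 6·15 + 14 = 104.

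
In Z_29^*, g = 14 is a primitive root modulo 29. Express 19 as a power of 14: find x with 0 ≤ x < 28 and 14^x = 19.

5

Successive powers of 14 modulo 29:
  14^0=1  14^1=14  14^2=22  14^3=18  14^4=20  14^5=19
So 14^5 ≡ 19 (mod 29), giving x = 5.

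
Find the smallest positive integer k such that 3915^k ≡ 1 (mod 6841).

360

The order of 3915 must divide p − 1 = 6840 = 2^3 · 3^2 · 5 · 19.
Divisors: 1, 2, 3, 4, 5, 6, 8, 9, 10, 12, 15, 18, 19, 20, 24, 30, 36, 38, 40, 45, 57, 60, 72, 76, 90, 95, 114, 120, 152, 171, 180, 190, 228, 285, 342, 360, 380, 456, 570, 684, 760, 855, 1140, 1368, 1710, 2280, 3420, 6840.
Check each in increasing order: 3915^1 ≡ 3915;  3915^2 ≡ 3385;  3915^3 ≡ 1258;  3915^4 ≡ 6391;  3915^5 ≡ 3228;  3915^6 ≡ 2293;  3915^8 ≡ 4111;  3915^9 ≡ 4533;  3915^10 ≡ 1141;  3915^12 ≡ 3961;  3915^15 ≡ 2690;  3915^18 ≡ 4566;  3915^19 ≡ 357;  3915^20 ≡ 2091;  3915^24 ≡ 3108;  3915^30 ≡ 5163;  3915^36 ≡ 3829;  3915^38 ≡ 4311;  3915^40 ≡ 882;  3915^45 ≡ 1240;  3915^57 ≡ 6643;  3915^60 ≡ 4033;  3915^72 ≡ 978;  3915^76 ≡ 4565;  3915^90 ≡ 5216;  3915^95 ≡ 1547;  3915^114 ≡ 4999;  3915^120 ≡ 4032;  3915^152 ≡ 1539;  3915^171 ≡ 2143;  3915^180 ≡ 6840;  3915^190 ≡ 5700;  3915^228 ≡ 6669;  3915^285 ≡ 6692;  3915^342 ≡ 2138;  3915^360 ≡ 1.
Smallest exponent giving 1 is 360.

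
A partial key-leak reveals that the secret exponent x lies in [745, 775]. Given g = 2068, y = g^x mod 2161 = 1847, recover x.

Compute 2068^745 mod 2161 = 481, then multiply by 2068 repeatedly:
  2068^745=481  2068^746=648  2068^747=244  2068^748=1079  2068^749=1220
  2068^750=1073  2068^751=1778  2068^752=1043  2068^753=246  2068^754=893
  2068^755=1230  2068^756=143  2068^757=1828  2068^758=715  2068^759=496
  2068^760=1414  2068^761=319  2068^762=587  2068^763=1595  2068^764=774
  2068^765=1492  2068^766=1709  2068^767=977  2068^768=2062  2068^769=563
  2068^770=1666  2068^771=654  2068^772=1847
Found 1847 at exponent 772.

772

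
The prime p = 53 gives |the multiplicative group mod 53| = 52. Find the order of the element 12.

52

The order of 12 must divide p − 1 = 52 = 2^2 · 13.
Divisors: 1, 2, 4, 13, 26, 52.
Check each in increasing order: 12^1 ≡ 12;  12^2 ≡ 38;  12^4 ≡ 13;  12^13 ≡ 23;  12^26 ≡ 52;  12^52 ≡ 1.
Smallest exponent giving 1 is 52.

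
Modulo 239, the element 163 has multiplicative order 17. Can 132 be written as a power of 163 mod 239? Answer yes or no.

⟨163⟩ has order 17; its elements mod 239 are {1, 6, 22, 36, 40, 51, 67, 71, 75, 101, 128, 132, 163, 166, 187, 211, 216}.
132 is in this set.

yes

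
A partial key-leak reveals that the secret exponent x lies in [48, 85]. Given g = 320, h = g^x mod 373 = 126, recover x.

57

Compute 320^48 mod 373 = 221, then multiply by 320 repeatedly:
  320^48=221  320^49=223  320^50=117  320^51=140  320^52=40
  320^53=118  320^54=87  320^55=238  320^56=68  320^57=126
Found 126 at exponent 57.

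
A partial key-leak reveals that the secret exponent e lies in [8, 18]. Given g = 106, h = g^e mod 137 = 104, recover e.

11

Compute 106^8 mod 137 = 16, then multiply by 106 repeatedly:
  106^8=16  106^9=52  106^10=32  106^11=104
Found 104 at exponent 11.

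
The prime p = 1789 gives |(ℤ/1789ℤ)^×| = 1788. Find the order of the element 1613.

596

The order of 1613 must divide p − 1 = 1788 = 2^2 · 3 · 149.
Divisors: 1, 2, 3, 4, 6, 12, 149, 298, 447, 596, 894, 1788.
Check each in increasing order: 1613^1 ≡ 1613;  1613^2 ≡ 563;  1613^3 ≡ 1096;  1613^4 ≡ 316;  1613^6 ≡ 797;  1613^12 ≡ 114;  1613^149 ≡ 1065;  1613^298 ≡ 1788;  1613^447 ≡ 724;  1613^596 ≡ 1.
Smallest exponent giving 1 is 596.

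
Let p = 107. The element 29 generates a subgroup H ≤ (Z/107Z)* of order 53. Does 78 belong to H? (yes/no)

no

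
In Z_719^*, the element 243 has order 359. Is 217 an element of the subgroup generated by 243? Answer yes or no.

217 ∈ ⟨243⟩ iff 217^359 ≡ 1 (mod 719), since |⟨243⟩| = 359.
217^359 mod 719 = 1.
Since 1 = 1, 217 lies in the subgroup.

yes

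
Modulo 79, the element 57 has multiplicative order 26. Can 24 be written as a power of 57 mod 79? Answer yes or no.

no

24 ∈ ⟨57⟩ iff 24^26 ≡ 1 (mod 79), since |⟨57⟩| = 26.
24^26 mod 79 = 23.
Since 23 ≠ 1, 24 does not lie in the subgroup.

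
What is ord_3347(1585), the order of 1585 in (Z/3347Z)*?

The order of 1585 must divide p − 1 = 3346 = 2 · 7 · 239.
Divisors: 1, 2, 7, 14, 239, 478, 1673, 3346.
Check each in increasing order: 1585^1 ≡ 1585;  1585^2 ≡ 1975;  1585^7 ≡ 2240;  1585^14 ≡ 447;  1585^239 ≡ 696;  1585^478 ≡ 2448;  1585^1673 ≡ 1.
Smallest exponent giving 1 is 1673.

1673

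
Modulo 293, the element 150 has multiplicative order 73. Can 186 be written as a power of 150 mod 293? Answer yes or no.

yes

186 ∈ ⟨150⟩ iff 186^73 ≡ 1 (mod 293), since |⟨150⟩| = 73.
186^73 mod 293 = 1.
Since 1 = 1, 186 lies in the subgroup.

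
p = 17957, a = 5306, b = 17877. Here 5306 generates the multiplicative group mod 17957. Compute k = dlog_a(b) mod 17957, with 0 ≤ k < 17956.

3411

Baby-step giant-step with m = ceil(sqrt(17956)) = 134.
Baby table (5306^j mod 17957 for j=0..133):
  0:1  1:5306  2:15017  3:4993  4:6283  5:9406  6:5733  7:140
  8:6603  9:1411  10:16654  11:17684  12:5979  13:12512  14:1643  15:8613
  16:13  17:15107  18:15651  19:11038  20:9851  21:14536  22:2701  23:1820
  24:14011  25:386  26:1018  27:14408  28:5899  29:1043  30:3402  31:4227
  32:169  33:16821  34:5936  35:17795  36:2364  37:9398  38:17156  39:5703
  40:2573  41:5018  42:13234  43:7734  44:4859  45:13559  46:8312  47:1080
  48:2197  49:3189  50:5340  51:15851  52:12775  53:14432  54:7544  55:2311
  56:15492  57:11363  58:10429  59:10757  60:9296  61:14654  62:314  63:14040
  64:10604  65:5543  66:15549  67:8536  68:4462  69:8046  70:8287  71:12086
  72:3869  73:4063  74:9878  75:14142  76:13106  77:10932  78:4082  79:2950
  80:12153  81:231  82:4610  83:3226  84:4135  85:14813  86:17946  87:13462
  88:14383  89:16905  90:2715  91:4276  92:8765  93:16417  94:17152  95:2436
  96:14333  97:3003  98:6059  99:6024  100:17841  101:12999  102:17814  103:13393
  104:7409  105:4281  106:17338  107:1717  108:6203  109:15894  110:7492  111:13711
  112:6759  113:3125  114:6939  115:6484  116:16449  117:7374  118:16098  119:12496
  120:6532  121:1782  122:9910  123:4364  124:8811  125:9095  126:7611  127:16630
  128:16039  129:4711  130:422  131:12464  132:16310  133:6077
Giant step factor: 5306^(-134) ≡ 587 (mod 17957).
Scan 17877·587^i mod 17957 for i = 0, 1, …:
  i=0: 17877   i=1: 6911   i=2: 16432   i=3: 2675
  i=4: 7966   i=5: 7222   i=6: 1462   i=7: 14215
  i=8: 12157   i=9: 7230     …   i=24: 4736
  i=25: 14654
Match at i=25, j=61: k = 25·134 + 61 = 3411.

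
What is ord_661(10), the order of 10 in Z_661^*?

The order of 10 must divide p − 1 = 660 = 2^2 · 3 · 5 · 11.
Divisors: 1, 2, 3, 4, 5, 6, 10, 11, 12, 15, 20, 22, 30, 33, 44, 55, 60, 66, 110, 132, 165, 220, 330, 660.
Check each in increasing order: 10^1 ≡ 10;  10^2 ≡ 100;  10^3 ≡ 339;  10^4 ≡ 85;  10^5 ≡ 189;  10^6 ≡ 568;  10^10 ≡ 27;  10^11 ≡ 270;  10^12 ≡ 56;  10^15 ≡ 476;  10^20 ≡ 68;  10^22 ≡ 190;  10^30 ≡ 514;  10^33 ≡ 403;  10^44 ≡ 406;  10^55 ≡ 555;  10^60 ≡ 457;  10^66 ≡ 464;  10^110 ≡ 660;  10^132 ≡ 471;  10^165 ≡ 106;  10^220 ≡ 1.
Smallest exponent giving 1 is 220.

220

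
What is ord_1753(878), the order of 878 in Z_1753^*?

The order of 878 must divide p − 1 = 1752 = 2^3 · 3 · 73.
Divisors: 1, 2, 3, 4, 6, 8, 12, 24, 73, 146, 219, 292, 438, 584, 876, 1752.
Check each in increasing order: 878^1 ≡ 878;  878^2 ≡ 1317;  878^3 ≡ 1099;  878^4 ≡ 772;  878^6 ≡ 1737;  878^8 ≡ 1717;  878^12 ≡ 256;  878^24 ≡ 675;  878^73 ≡ 1709;  878^146 ≡ 183;  878^219 ≡ 713;  878^292 ≡ 182;  878^438 ≡ 1752;  878^584 ≡ 1570;  878^876 ≡ 1.
Smallest exponent giving 1 is 876.

876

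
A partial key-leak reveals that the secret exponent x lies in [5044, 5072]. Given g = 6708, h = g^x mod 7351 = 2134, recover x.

5058

Compute 6708^5044 mod 7351 = 2788, then multiply by 6708 repeatedly:
  6708^5044=2788  6708^5045=960  6708^5046=204  6708^5047=1146  6708^5048=5573
  6708^5049=3849  6708^5050=2380  6708^5051=6019  6708^5052=3760  6708^5053=799
  6708^5054=813  6708^5055=6513  6708^5056=2211  6708^5057=4421  6708^5058=2134
Found 2134 at exponent 5058.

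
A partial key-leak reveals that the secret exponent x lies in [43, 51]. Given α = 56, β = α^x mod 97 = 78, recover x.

45

Compute 56^43 mod 97 = 57, then multiply by 56 repeatedly:
  56^43=57  56^44=88  56^45=78
Found 78 at exponent 45.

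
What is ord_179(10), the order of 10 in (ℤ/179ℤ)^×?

The order of 10 must divide p − 1 = 178 = 2 · 89.
Divisors: 1, 2, 89, 178.
Check each in increasing order: 10^1 ≡ 10;  10^2 ≡ 100;  10^89 ≡ 178;  10^178 ≡ 1.
Smallest exponent giving 1 is 178.

178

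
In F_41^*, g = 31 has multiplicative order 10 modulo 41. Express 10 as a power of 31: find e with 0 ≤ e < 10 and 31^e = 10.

Successive powers of 31 modulo 41:
  31^0=1  31^1=31  31^2=18  31^3=25  31^4=37  31^5=40
  31^6=10
So 31^6 ≡ 10 (mod 41), giving e = 6.

6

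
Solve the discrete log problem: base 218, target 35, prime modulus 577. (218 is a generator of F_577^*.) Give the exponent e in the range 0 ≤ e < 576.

522

Baby-step giant-step with m = ceil(sqrt(576)) = 24.
Baby table (218^j mod 577 for j=0..23):
  0:1  1:218  2:210  3:197  4:248  5:403  6:150  7:388
  8:342  9:123  10:272  11:442  12:574  13:500  14:524  15:563
  16:410  17:522  18:127  19:567  20:128  21:208  22:338  23:405
Giant step factor: 218^(-24) ≡ 513 (mod 577).
Scan 35·513^i mod 577 for i = 0, 1, …:
  i=0: 35   i=1: 68   i=2: 264   i=3: 414
  i=4: 46   i=5: 518   i=6: 314   i=7: 99
  i=8: 11   i=9: 450     …   i=20: 566
  i=21: 127
Match at i=21, j=18: e = 21·24 + 18 = 522.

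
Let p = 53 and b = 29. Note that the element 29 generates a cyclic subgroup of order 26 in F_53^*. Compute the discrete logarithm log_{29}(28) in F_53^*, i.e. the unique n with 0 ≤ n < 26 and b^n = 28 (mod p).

Successive powers of 29 modulo 53:
  29^0=1  29^1=29  29^2=46  29^3=9  29^4=49  29^5=43
  29^6=28
So 29^6 ≡ 28 (mod 53), giving n = 6.

6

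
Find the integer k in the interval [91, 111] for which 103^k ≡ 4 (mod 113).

Compute 103^91 mod 113 = 71, then multiply by 103 repeatedly:
  103^91=71  103^92=81  103^93=94  103^94=77  103^95=21
  103^96=16  103^97=66  103^98=18  103^99=46  103^100=105
  103^101=80  103^102=104  103^103=90  103^104=4
Found 4 at exponent 104.

104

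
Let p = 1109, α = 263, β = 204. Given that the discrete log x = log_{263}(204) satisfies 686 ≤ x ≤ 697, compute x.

Compute 263^686 mod 1109 = 641, then multiply by 263 repeatedly:
  263^686=641  263^687=15  263^688=618  263^689=620  263^690=37
  263^691=859  263^692=790  263^693=387  263^694=862  263^695=470
  263^696=511  263^697=204
Found 204 at exponent 697.

697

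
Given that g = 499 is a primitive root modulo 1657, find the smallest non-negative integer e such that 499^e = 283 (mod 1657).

593

Baby-step giant-step with m = ceil(sqrt(1656)) = 41.
Baby table (499^j mod 1657 for j=0..40):
  0:1  1:499  2:451  3:1354  4:1247  5:878  6:674  7:1612
  8:743  9:1246  10:379  11:223  12:258  13:1153  14:368  15:1362
  16:268  17:1172  18:1564  19:1646  20:1139  21:10  22:19  23:1196
  24:284  25:871  26:495  27:112  28:1207  29:802  30:861  31:476
  32:573  33:923  34:1588  35:366  36:364  37:1023  38:121  39:727
  40:1547
Giant step factor: 499^(-41) ≡ 1546 (mod 1657).
Scan 283·1546^i mod 1657 for i = 0, 1, …:
  i=0: 283   i=1: 70   i=2: 515   i=3: 830
  i=4: 662   i=5: 1083   i=6: 748   i=7: 1479
  i=8: 1531   i=9: 730     …   i=13: 642
  i=14: 1646
Match at i=14, j=19: e = 14·41 + 19 = 593.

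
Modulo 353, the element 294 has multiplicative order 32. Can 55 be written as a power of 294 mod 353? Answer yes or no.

55 ∈ ⟨294⟩ iff 55^32 ≡ 1 (mod 353), since |⟨294⟩| = 32.
55^32 mod 353 = 217.
Since 217 ≠ 1, 55 does not lie in the subgroup.

no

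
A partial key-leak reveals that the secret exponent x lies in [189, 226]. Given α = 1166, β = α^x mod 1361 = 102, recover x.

223

Compute 1166^189 mod 1361 = 867, then multiply by 1166 repeatedly:
  1166^189=867  1166^190=1060  1166^191=172  1166^192=485  1166^193=695
  1166^194=575  1166^195=838  1166^196=1271  1166^197=1218  1166^198=665
  1166^199=981  1166^200=606  1166^201=237  1166^202=59  1166^203=744
  1166^204=547  1166^205=854  1166^206=873  1166^207=1251  1166^208=1035
  1166^209=964  1166^210=1199  1166^211=287  1166^212=1197  1166^213=677
  1166^214=2  1166^215=971  1166^216=1195  1166^217=1067  1166^218=168
  1166^219=1265  1166^220=1027  1166^221=1163  1166^222=502  1166^223=102
Found 102 at exponent 223.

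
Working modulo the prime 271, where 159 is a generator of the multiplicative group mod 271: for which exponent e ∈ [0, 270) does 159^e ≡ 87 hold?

144

Baby-step giant-step with m = ceil(sqrt(270)) = 17.
Baby table (159^j mod 271 for j=0..16):
  0:1  1:159  2:78  3:207  4:122  5:157  6:31  7:51
  8:250  9:184  10:259  11:260  12:148  13:226  14:162  15:13
  16:170
Giant step factor: 159^(-17) ≡ 120 (mod 271).
Scan 87·120^i mod 271 for i = 0, 1, …:
  i=0: 87   i=1: 142   i=2: 238   i=3: 105
  i=4: 134   i=5: 91   i=6: 80   i=7: 115
  i=8: 250
Match at i=8, j=8: e = 8·17 + 8 = 144.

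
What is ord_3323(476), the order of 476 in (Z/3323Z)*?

1661

The order of 476 must divide p − 1 = 3322 = 2 · 11 · 151.
Divisors: 1, 2, 11, 22, 151, 302, 1661, 3322.
Check each in increasing order: 476^1 ≡ 476;  476^2 ≡ 612;  476^11 ≡ 1154;  476^22 ≡ 2516;  476^151 ≡ 2397;  476^302 ≡ 142;  476^1661 ≡ 1.
Smallest exponent giving 1 is 1661.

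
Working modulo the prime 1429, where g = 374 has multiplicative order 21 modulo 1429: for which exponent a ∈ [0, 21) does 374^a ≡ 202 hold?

Successive powers of 374 modulo 1429:
  374^0=1  374^1=374  374^2=1263  374^3=792  374^4=405  374^5=1425
  374^6=1362  374^7=664  374^8=1119  374^9=1238  374^10=16  374^11=268
  374^12=202
So 374^12 ≡ 202 (mod 1429), giving a = 12.

12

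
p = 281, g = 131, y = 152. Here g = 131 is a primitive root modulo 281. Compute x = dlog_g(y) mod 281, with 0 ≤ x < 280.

Baby-step giant-step with m = ceil(sqrt(280)) = 17.
Baby table (131^j mod 281 for j=0..16):
  0:1  1:131  2:20  3:91  4:119  5:134  6:132  7:151
  8:111  9:210  10:253  11:266  12:2  13:262  14:40  15:182
  16:238
Giant step factor: 131^(-17) ≡ 108 (mod 281).
Scan 152·108^i mod 281 for i = 0, 1, …:
  i=0: 152   i=1: 118   i=2: 99   i=3: 14
  i=4: 107   i=5: 35   i=6: 127   i=7: 228
  i=8: 177   i=9: 8   i=10: 21   i=11: 20
Match at i=11, j=2: x = 11·17 + 2 = 189.

189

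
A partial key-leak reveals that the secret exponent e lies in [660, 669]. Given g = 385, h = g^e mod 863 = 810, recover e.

661

Compute 385^660 mod 863 = 428, then multiply by 385 repeatedly:
  385^660=428  385^661=810
Found 810 at exponent 661.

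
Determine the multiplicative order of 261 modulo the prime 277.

The order of 261 must divide p − 1 = 276 = 2^2 · 3 · 23.
Divisors: 1, 2, 3, 4, 6, 12, 23, 46, 69, 92, 138, 276.
Check each in increasing order: 261^1 ≡ 261;  261^2 ≡ 256;  261^3 ≡ 59;  261^4 ≡ 164;  261^6 ≡ 157;  261^12 ≡ 273;  261^23 ≡ 276;  261^46 ≡ 1.
Smallest exponent giving 1 is 46.

46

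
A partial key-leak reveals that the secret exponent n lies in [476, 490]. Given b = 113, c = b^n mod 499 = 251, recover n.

Compute 113^476 mod 499 = 190, then multiply by 113 repeatedly:
  113^476=190  113^477=13  113^478=471  113^479=329  113^480=251
Found 251 at exponent 480.

480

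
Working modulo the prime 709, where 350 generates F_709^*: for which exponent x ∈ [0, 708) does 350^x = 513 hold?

Baby-step giant-step with m = ceil(sqrt(708)) = 27.
Baby table (350^j mod 709 for j=0..26):
  0:1  1:350  2:552  3:352  4:543  5:38  6:538  7:415
  8:614  9:73  10:26  11:592  12:172  13:644  14:647  15:279
  16:517  17:155  18:366  19:480  20:676  21:503  22:218  23:437
  24:515  25:164  26:680
Giant step factor: 350^(-27) ≡ 345 (mod 709).
Scan 513·345^i mod 709 for i = 0, 1, …:
  i=0: 513   i=1: 444   i=2: 36   i=3: 367
  i=4: 413   i=5: 685   i=6: 228   i=7: 670
  i=8: 16   i=9: 557   i=10: 26
Match at i=10, j=10: x = 10·27 + 10 = 280.

280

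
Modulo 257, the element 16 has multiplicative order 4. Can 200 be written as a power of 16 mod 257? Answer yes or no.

no

⟨16⟩ has order 4; its elements mod 257 are {1, 16, 241, 256}.
200 is not in this set.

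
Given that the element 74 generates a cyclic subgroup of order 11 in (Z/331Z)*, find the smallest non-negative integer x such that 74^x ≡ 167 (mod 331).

5

Successive powers of 74 modulo 331:
  74^0=1  74^1=74  74^2=180  74^3=80  74^4=293  74^5=167
So 74^5 ≡ 167 (mod 331), giving x = 5.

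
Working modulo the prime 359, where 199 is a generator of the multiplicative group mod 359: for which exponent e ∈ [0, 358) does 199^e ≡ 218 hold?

215

Baby-step giant-step with m = ceil(sqrt(358)) = 19.
Baby table (199^j mod 359 for j=0..18):
  0:1  1:199  2:111  3:190  4:115  5:268  6:200  7:310
  8:301  9:305  10:24  11:109  12:151  13:252  14:247  15:329
  16:133  17:260  18:44
Giant step factor: 199^(-19) ≡ 259 (mod 359).
Scan 218·259^i mod 359 for i = 0, 1, …:
  i=0: 218   i=1: 99   i=2: 152   i=3: 237
  i=4: 353   i=5: 241   i=6: 312   i=7: 33
  i=8: 290   i=9: 79   i=10: 357   i=11: 200
Match at i=11, j=6: e = 11·19 + 6 = 215.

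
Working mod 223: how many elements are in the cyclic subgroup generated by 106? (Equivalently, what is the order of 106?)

The order of 106 must divide p − 1 = 222 = 2 · 3 · 37.
Divisors: 1, 2, 3, 6, 37, 74, 111, 222.
Check each in increasing order: 106^1 ≡ 106;  106^2 ≡ 86;  106^3 ≡ 196;  106^6 ≡ 60;  106^37 ≡ 183;  106^74 ≡ 39;  106^111 ≡ 1.
Smallest exponent giving 1 is 111.

111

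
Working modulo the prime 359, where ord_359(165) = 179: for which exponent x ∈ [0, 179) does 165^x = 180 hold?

56

Baby-step giant-step with m = ceil(sqrt(179)) = 14.
Baby table (165^j mod 359 for j=0..13):
  0:1  1:165  2:300  3:317  4:250  5:324  6:328  7:270
  8:34  9:225  10:148  11:8  12:243  13:246
Giant step factor: 165^(-14) ≡ 281 (mod 359).
Scan 180·281^i mod 359 for i = 0, 1, …:
  i=0: 180   i=1: 320   i=2: 170   i=3: 23
  i=4: 1
Match at i=4, j=0: x = 4·14 + 0 = 56.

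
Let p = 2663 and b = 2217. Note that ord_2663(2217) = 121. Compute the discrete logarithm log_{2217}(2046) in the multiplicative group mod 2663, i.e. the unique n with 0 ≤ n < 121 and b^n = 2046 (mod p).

Successive powers of 2217 modulo 2663:
  2217^0=1  2217^1=2217  2217^2=1854  2217^3=1309  2217^4=2046
So 2217^4 ≡ 2046 (mod 2663), giving n = 4.

4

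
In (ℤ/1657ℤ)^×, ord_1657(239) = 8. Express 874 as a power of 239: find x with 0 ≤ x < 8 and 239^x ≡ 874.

6

Successive powers of 239 modulo 1657:
  239^0=1  239^1=239  239^2=783  239^3=1553  239^4=1656  239^5=1418
  239^6=874
So 239^6 ≡ 874 (mod 1657), giving x = 6.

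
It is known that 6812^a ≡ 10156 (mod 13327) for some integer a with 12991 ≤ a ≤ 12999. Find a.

Compute 6812^12991 mod 13327 = 9535, then multiply by 6812 repeatedly:
  6812^12991=9535  6812^12992=9949  6812^12993=4793  6812^12994=12093  6812^12995=3329
  6812^12996=7921  6812^12997=10156
Found 10156 at exponent 12997.

12997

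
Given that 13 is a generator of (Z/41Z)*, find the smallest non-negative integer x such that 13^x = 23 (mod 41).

Successive powers of 13 modulo 41:
  13^0=1  13^1=13  13^2=5  13^3=24  13^4=25  13^5=38
  13^6=2  13^7=26  13^8=10  13^9=7  13^10=9  13^11=35
  13^12=4  13^13=11  13^14=20  13^15=14  13^16=18  13^17=29
  13^18=8  13^19=22  13^20=40  13^21=28  13^22=36  13^23=17
  13^24=16  13^25=3  13^26=39  13^27=15  13^28=31  13^29=34
  13^30=32  13^31=6  13^32=37  13^33=30  13^34=21  13^35=27
  13^36=23
So 13^36 ≡ 23 (mod 41), giving x = 36.

36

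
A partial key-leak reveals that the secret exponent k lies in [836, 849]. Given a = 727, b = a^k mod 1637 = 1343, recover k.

Compute 727^836 mod 1637 = 488, then multiply by 727 repeatedly:
  727^836=488  727^837=1184  727^838=1343
Found 1343 at exponent 838.

838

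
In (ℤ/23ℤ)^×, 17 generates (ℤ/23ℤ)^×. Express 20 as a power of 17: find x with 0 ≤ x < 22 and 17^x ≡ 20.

7

Successive powers of 17 modulo 23:
  17^0=1  17^1=17  17^2=13  17^3=14  17^4=8  17^5=21
  17^6=12  17^7=20
So 17^7 ≡ 20 (mod 23), giving x = 7.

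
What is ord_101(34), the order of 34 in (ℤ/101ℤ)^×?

100

The order of 34 must divide p − 1 = 100 = 2^2 · 5^2.
Divisors: 1, 2, 4, 5, 10, 20, 25, 50, 100.
Check each in increasing order: 34^1 ≡ 34;  34^2 ≡ 45;  34^4 ≡ 5;  34^5 ≡ 69;  34^10 ≡ 14;  34^20 ≡ 95;  34^25 ≡ 91;  34^50 ≡ 100;  34^100 ≡ 1.
Smallest exponent giving 1 is 100.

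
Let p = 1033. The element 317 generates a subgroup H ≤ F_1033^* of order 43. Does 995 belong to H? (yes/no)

yes

995 ∈ ⟨317⟩ iff 995^43 ≡ 1 (mod 1033), since |⟨317⟩| = 43.
995^43 mod 1033 = 1.
Since 1 = 1, 995 lies in the subgroup.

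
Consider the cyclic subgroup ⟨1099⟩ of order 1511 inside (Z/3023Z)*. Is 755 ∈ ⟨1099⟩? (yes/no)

no

755 ∈ ⟨1099⟩ iff 755^1511 ≡ 1 (mod 3023), since |⟨1099⟩| = 1511.
755^1511 mod 3023 = 3022.
Since 3022 ≠ 1, 755 does not lie in the subgroup.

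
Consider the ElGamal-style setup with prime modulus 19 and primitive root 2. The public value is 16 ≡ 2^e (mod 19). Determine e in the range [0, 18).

4

Successive powers of 2 modulo 19:
  2^0=1  2^1=2  2^2=4  2^3=8  2^4=16
So 2^4 ≡ 16 (mod 19), giving e = 4.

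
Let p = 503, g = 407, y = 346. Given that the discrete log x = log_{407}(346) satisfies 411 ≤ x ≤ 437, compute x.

436

Compute 407^411 mod 503 = 215, then multiply by 407 repeatedly:
  407^411=215  407^412=486  407^413=123  407^414=264  407^415=309
  407^416=13  407^417=261  407^418=94  407^419=30  407^420=138
  407^421=333  407^422=224  407^423=125  407^424=72  407^425=130
  407^426=95  407^427=437  407^428=300  407^429=374  407^430=312
  407^431=228  407^432=244  407^433=217  407^434=294  407^435=447
  407^436=346
Found 346 at exponent 436.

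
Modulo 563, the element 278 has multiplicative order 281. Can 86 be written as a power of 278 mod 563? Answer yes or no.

yes

86 ∈ ⟨278⟩ iff 86^281 ≡ 1 (mod 563), since |⟨278⟩| = 281.
86^281 mod 563 = 1.
Since 1 = 1, 86 lies in the subgroup.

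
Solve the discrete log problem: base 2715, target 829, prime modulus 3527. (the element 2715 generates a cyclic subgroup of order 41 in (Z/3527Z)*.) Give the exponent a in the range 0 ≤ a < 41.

Successive powers of 2715 modulo 3527:
  2715^0=1  2715^1=2715  2715^2=3322  2715^3=691  2715^4=3228  2715^5=2952
  2715^6=1336  2715^7=1484  2715^8=1226  2715^9=2629  2715^10=2614  2715^11=686
  2715^12=234  2715^13=450  2715^14=1408  2715^15=2979  2715^16=574  2715^17=3003
  2715^18=2248  2715^19=1610  2715^20=1197  2715^21=1488  2715^22=1505  2715^23=1809
  2715^24=1851  2715^25=3017  2715^26=1461  2715^27=2267  2715^28=290  2715^29=829
So 2715^29 ≡ 829 (mod 3527), giving a = 29.

29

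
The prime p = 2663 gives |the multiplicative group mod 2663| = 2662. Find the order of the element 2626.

22

The order of 2626 must divide p − 1 = 2662 = 2 · 11^3.
Divisors: 1, 2, 11, 22, 121, 242, 1331, 2662.
Check each in increasing order: 2626^1 ≡ 2626;  2626^2 ≡ 1369;  2626^11 ≡ 2662;  2626^22 ≡ 1.
Smallest exponent giving 1 is 22.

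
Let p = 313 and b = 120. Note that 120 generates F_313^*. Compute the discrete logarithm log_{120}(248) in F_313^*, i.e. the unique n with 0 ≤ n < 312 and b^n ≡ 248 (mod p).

Baby-step giant-step with m = ceil(sqrt(312)) = 18.
Baby table (120^j mod 313 for j=0..17):
  0:1  1:120  2:2  3:240  4:4  5:167  6:8  7:21
  8:16  9:42  10:32  11:84  12:64  13:168  14:128  15:23
  16:256  17:46
Giant step factor: 120^(-18) ≡ 151 (mod 313).
Scan 248·151^i mod 313 for i = 0, 1, …:
  i=0: 248   i=1: 201   i=2: 303   i=3: 55
  i=4: 167
Match at i=4, j=5: n = 4·18 + 5 = 77.

77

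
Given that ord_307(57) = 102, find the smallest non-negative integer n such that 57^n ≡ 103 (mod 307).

Baby-step giant-step with m = ceil(sqrt(102)) = 11.
Baby table (57^j mod 307 for j=0..10):
  0:1  1:57  2:179  3:72  4:113  5:301  6:272  7:154
  8:182  9:243  10:36
Giant step factor: 57^(-11) ≡ 288 (mod 307).
Scan 103·288^i mod 307 for i = 0, 1, …:
  i=0: 103   i=1: 192   i=2: 36
Match at i=2, j=10: n = 2·11 + 10 = 32.

32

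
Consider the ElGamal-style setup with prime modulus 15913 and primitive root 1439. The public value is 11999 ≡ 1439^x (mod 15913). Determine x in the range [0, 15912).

12666

Baby-step giant-step with m = ceil(sqrt(15912)) = 127.
Baby table (1439^j mod 15913 for j=0..126):
  0:1  1:1439  2:2031  3:10530  4:3494  5:15271  6:15029  7:964
  8:2765  9:585  10:14339  11:10573  12:1719  13:7126  14:6342  15:7989
  16:6985  17:10312  18:8052  19:2164  20:10961  21:3096  22:15417  23:2341
  24:11056  25:12497  26:1493  27:172  28:8813  29:15159  30:12991  31:12187
  32:967  33:7082  34:6678  35:14103  36:5142  37:15706  38:4474  39:9234
  40:371  41:8740  42:5590  43:7945  44:7321  45:513  46:6209  47:7558
  48:7383  49:10166  50:4827  51:7985  52:1229  53:2188  54:13671  55:4101
  56:13529  57:6632  58:11561  59:7194  60:8716  61:2880  62:6940  63:9209
  64:12135  65:5704  66:12861  67:160  68:7458  69:6700  70:13935  71:2085
  72:8671  73:1777  74:11023  75:12749  76:14035  77:2768  78:4902  79:4519
  80:10337  81:12201  82:5200  83:3690  84:10881  85:15280  86:12067  87:3330
  88:2057  89:205  90:8561  91:2617  92:10395  93:185  94:11607  95:9736
  96:6664  97:9870  98:8534  99:11503  100:3297  101:2309  102:12747  103:11157
  104:14619  105:15668  106:13444  107:11621  108:13969  109:3272  110:14073  111:9711
  112:2515  113:6834  114:15805  115:3718  116:3434  117:8496  118:4560  119:5684
  120:15907  121:7279  122:3727  123:472  124:10862  125:3852  126:5304
Giant step factor: 1439^(-127) ≡ 2842 (mod 15913).
Scan 11999·2842^i mod 15913 for i = 0, 1, …:
  i=0: 11999   i=1: 15512   i=2: 6094   i=3: 5804
  i=4: 9100   i=5: 3575   i=6: 7656   i=7: 5281
  i=8: 2643   i=9: 470     …   i=98: 12044
  i=99: 185
Match at i=99, j=93: x = 99·127 + 93 = 12666.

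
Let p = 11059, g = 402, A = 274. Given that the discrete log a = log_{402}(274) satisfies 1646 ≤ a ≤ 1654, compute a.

1653

Compute 402^1646 mod 11059 = 6857, then multiply by 402 repeatedly:
  402^1646=6857  402^1647=2823  402^1648=6828  402^1649=2224  402^1650=9328
  402^1651=855  402^1652=881  402^1653=274
Found 274 at exponent 1653.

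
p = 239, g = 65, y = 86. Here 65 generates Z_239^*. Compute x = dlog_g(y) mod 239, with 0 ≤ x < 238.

Baby-step giant-step with m = ceil(sqrt(238)) = 16.
Baby table (65^j mod 239 for j=0..15):
  0:1  1:65  2:162  3:14  4:193  5:117  6:196  7:73
  8:204  9:115  10:66  11:227  12:176  13:207  14:71  15:74
Giant step factor: 65^(-16) ≡ 8 (mod 239).
Scan 86·8^i mod 239 for i = 0, 1, …:
  i=0: 86   i=1: 210   i=2: 7   i=3: 56
  i=4: 209   i=5: 238   i=6: 231   i=7: 175
  i=8: 205   i=9: 206   i=10: 214   i=11: 39
  i=12: 73
Match at i=12, j=7: x = 12·16 + 7 = 199.

199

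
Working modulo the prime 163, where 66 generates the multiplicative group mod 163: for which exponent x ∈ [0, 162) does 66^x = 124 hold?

7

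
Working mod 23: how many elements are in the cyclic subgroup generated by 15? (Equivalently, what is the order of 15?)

22

The order of 15 must divide p − 1 = 22 = 2 · 11.
Divisors: 1, 2, 11, 22.
Check each in increasing order: 15^1 ≡ 15;  15^2 ≡ 18;  15^11 ≡ 22;  15^22 ≡ 1.
Smallest exponent giving 1 is 22.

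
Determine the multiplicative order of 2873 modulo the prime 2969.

424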